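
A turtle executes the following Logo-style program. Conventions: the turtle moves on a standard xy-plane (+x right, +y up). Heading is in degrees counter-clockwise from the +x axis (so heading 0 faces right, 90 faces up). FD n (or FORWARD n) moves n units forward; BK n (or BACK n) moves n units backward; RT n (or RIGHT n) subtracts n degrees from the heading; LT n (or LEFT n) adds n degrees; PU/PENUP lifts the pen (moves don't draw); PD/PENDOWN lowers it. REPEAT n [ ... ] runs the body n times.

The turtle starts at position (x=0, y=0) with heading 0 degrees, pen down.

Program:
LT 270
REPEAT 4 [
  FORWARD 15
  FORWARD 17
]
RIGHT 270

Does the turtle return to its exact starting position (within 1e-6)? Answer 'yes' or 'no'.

Answer: no

Derivation:
Executing turtle program step by step:
Start: pos=(0,0), heading=0, pen down
LT 270: heading 0 -> 270
REPEAT 4 [
  -- iteration 1/4 --
  FD 15: (0,0) -> (0,-15) [heading=270, draw]
  FD 17: (0,-15) -> (0,-32) [heading=270, draw]
  -- iteration 2/4 --
  FD 15: (0,-32) -> (0,-47) [heading=270, draw]
  FD 17: (0,-47) -> (0,-64) [heading=270, draw]
  -- iteration 3/4 --
  FD 15: (0,-64) -> (0,-79) [heading=270, draw]
  FD 17: (0,-79) -> (0,-96) [heading=270, draw]
  -- iteration 4/4 --
  FD 15: (0,-96) -> (0,-111) [heading=270, draw]
  FD 17: (0,-111) -> (0,-128) [heading=270, draw]
]
RT 270: heading 270 -> 0
Final: pos=(0,-128), heading=0, 8 segment(s) drawn

Start position: (0, 0)
Final position: (0, -128)
Distance = 128; >= 1e-6 -> NOT closed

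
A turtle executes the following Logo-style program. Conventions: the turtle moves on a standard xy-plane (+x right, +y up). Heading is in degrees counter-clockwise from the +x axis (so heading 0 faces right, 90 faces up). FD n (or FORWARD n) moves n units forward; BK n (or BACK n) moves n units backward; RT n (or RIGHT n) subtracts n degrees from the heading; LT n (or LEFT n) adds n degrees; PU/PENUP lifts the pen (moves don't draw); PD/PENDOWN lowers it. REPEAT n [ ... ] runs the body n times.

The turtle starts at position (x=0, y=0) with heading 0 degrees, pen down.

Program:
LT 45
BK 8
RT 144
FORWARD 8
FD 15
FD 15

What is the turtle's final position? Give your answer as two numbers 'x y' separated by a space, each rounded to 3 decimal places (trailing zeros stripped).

Answer: -11.601 -43.189

Derivation:
Executing turtle program step by step:
Start: pos=(0,0), heading=0, pen down
LT 45: heading 0 -> 45
BK 8: (0,0) -> (-5.657,-5.657) [heading=45, draw]
RT 144: heading 45 -> 261
FD 8: (-5.657,-5.657) -> (-6.908,-13.558) [heading=261, draw]
FD 15: (-6.908,-13.558) -> (-9.255,-28.374) [heading=261, draw]
FD 15: (-9.255,-28.374) -> (-11.601,-43.189) [heading=261, draw]
Final: pos=(-11.601,-43.189), heading=261, 4 segment(s) drawn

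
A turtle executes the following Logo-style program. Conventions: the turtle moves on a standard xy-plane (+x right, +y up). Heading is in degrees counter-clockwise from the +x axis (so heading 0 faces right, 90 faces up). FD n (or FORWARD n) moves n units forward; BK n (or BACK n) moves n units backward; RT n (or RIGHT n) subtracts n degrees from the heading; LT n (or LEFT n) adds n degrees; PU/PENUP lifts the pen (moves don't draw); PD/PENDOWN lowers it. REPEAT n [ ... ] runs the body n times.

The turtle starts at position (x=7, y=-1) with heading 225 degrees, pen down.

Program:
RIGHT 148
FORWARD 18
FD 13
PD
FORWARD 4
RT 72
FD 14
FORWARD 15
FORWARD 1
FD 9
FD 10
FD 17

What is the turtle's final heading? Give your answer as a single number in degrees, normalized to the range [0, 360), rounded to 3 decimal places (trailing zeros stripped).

Executing turtle program step by step:
Start: pos=(7,-1), heading=225, pen down
RT 148: heading 225 -> 77
FD 18: (7,-1) -> (11.049,16.539) [heading=77, draw]
FD 13: (11.049,16.539) -> (13.973,29.205) [heading=77, draw]
PD: pen down
FD 4: (13.973,29.205) -> (14.873,33.103) [heading=77, draw]
RT 72: heading 77 -> 5
FD 14: (14.873,33.103) -> (28.82,34.323) [heading=5, draw]
FD 15: (28.82,34.323) -> (43.763,35.63) [heading=5, draw]
FD 1: (43.763,35.63) -> (44.759,35.718) [heading=5, draw]
FD 9: (44.759,35.718) -> (53.725,36.502) [heading=5, draw]
FD 10: (53.725,36.502) -> (63.687,37.374) [heading=5, draw]
FD 17: (63.687,37.374) -> (80.622,38.855) [heading=5, draw]
Final: pos=(80.622,38.855), heading=5, 9 segment(s) drawn

Answer: 5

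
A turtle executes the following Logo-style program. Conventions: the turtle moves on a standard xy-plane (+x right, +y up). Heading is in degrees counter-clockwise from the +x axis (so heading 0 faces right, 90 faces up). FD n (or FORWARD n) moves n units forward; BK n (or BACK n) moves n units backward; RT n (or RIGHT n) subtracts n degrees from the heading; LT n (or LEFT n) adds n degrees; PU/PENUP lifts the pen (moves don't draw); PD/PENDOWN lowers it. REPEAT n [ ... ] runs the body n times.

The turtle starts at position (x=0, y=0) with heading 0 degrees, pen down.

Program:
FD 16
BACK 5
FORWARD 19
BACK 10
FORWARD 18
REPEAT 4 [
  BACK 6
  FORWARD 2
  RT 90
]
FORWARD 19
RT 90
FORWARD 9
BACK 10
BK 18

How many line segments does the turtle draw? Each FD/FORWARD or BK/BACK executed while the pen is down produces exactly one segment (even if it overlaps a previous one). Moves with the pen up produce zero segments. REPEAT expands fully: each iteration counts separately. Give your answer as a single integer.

Executing turtle program step by step:
Start: pos=(0,0), heading=0, pen down
FD 16: (0,0) -> (16,0) [heading=0, draw]
BK 5: (16,0) -> (11,0) [heading=0, draw]
FD 19: (11,0) -> (30,0) [heading=0, draw]
BK 10: (30,0) -> (20,0) [heading=0, draw]
FD 18: (20,0) -> (38,0) [heading=0, draw]
REPEAT 4 [
  -- iteration 1/4 --
  BK 6: (38,0) -> (32,0) [heading=0, draw]
  FD 2: (32,0) -> (34,0) [heading=0, draw]
  RT 90: heading 0 -> 270
  -- iteration 2/4 --
  BK 6: (34,0) -> (34,6) [heading=270, draw]
  FD 2: (34,6) -> (34,4) [heading=270, draw]
  RT 90: heading 270 -> 180
  -- iteration 3/4 --
  BK 6: (34,4) -> (40,4) [heading=180, draw]
  FD 2: (40,4) -> (38,4) [heading=180, draw]
  RT 90: heading 180 -> 90
  -- iteration 4/4 --
  BK 6: (38,4) -> (38,-2) [heading=90, draw]
  FD 2: (38,-2) -> (38,0) [heading=90, draw]
  RT 90: heading 90 -> 0
]
FD 19: (38,0) -> (57,0) [heading=0, draw]
RT 90: heading 0 -> 270
FD 9: (57,0) -> (57,-9) [heading=270, draw]
BK 10: (57,-9) -> (57,1) [heading=270, draw]
BK 18: (57,1) -> (57,19) [heading=270, draw]
Final: pos=(57,19), heading=270, 17 segment(s) drawn
Segments drawn: 17

Answer: 17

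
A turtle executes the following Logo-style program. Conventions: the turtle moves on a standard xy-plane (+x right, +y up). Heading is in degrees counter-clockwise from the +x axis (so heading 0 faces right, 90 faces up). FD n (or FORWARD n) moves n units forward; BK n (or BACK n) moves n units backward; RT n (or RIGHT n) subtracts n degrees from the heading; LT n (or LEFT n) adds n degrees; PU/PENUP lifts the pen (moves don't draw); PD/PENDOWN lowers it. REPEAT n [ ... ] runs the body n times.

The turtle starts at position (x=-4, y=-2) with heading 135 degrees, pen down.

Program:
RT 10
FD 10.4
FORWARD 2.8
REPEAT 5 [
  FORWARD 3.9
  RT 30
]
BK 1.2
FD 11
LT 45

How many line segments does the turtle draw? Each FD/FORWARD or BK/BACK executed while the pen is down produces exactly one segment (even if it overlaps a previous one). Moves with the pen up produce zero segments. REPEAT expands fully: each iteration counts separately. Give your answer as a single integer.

Answer: 9

Derivation:
Executing turtle program step by step:
Start: pos=(-4,-2), heading=135, pen down
RT 10: heading 135 -> 125
FD 10.4: (-4,-2) -> (-9.965,6.519) [heading=125, draw]
FD 2.8: (-9.965,6.519) -> (-11.571,8.813) [heading=125, draw]
REPEAT 5 [
  -- iteration 1/5 --
  FD 3.9: (-11.571,8.813) -> (-13.808,12.007) [heading=125, draw]
  RT 30: heading 125 -> 95
  -- iteration 2/5 --
  FD 3.9: (-13.808,12.007) -> (-14.148,15.893) [heading=95, draw]
  RT 30: heading 95 -> 65
  -- iteration 3/5 --
  FD 3.9: (-14.148,15.893) -> (-12.5,19.427) [heading=65, draw]
  RT 30: heading 65 -> 35
  -- iteration 4/5 --
  FD 3.9: (-12.5,19.427) -> (-9.305,21.664) [heading=35, draw]
  RT 30: heading 35 -> 5
  -- iteration 5/5 --
  FD 3.9: (-9.305,21.664) -> (-5.42,22.004) [heading=5, draw]
  RT 30: heading 5 -> 335
]
BK 1.2: (-5.42,22.004) -> (-6.508,22.511) [heading=335, draw]
FD 11: (-6.508,22.511) -> (3.462,17.862) [heading=335, draw]
LT 45: heading 335 -> 20
Final: pos=(3.462,17.862), heading=20, 9 segment(s) drawn
Segments drawn: 9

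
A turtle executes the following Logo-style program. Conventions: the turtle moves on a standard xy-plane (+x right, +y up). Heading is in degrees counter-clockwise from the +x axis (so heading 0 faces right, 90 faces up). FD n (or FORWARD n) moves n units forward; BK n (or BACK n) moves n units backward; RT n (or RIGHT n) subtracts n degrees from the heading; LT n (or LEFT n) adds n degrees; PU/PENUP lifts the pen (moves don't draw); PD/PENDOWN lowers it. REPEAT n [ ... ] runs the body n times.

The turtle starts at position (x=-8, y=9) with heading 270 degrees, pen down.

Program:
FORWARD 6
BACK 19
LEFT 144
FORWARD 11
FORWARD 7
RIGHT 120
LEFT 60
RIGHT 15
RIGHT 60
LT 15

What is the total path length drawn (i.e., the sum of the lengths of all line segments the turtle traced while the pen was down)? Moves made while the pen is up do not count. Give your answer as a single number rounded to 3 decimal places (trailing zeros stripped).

Answer: 43

Derivation:
Executing turtle program step by step:
Start: pos=(-8,9), heading=270, pen down
FD 6: (-8,9) -> (-8,3) [heading=270, draw]
BK 19: (-8,3) -> (-8,22) [heading=270, draw]
LT 144: heading 270 -> 54
FD 11: (-8,22) -> (-1.534,30.899) [heading=54, draw]
FD 7: (-1.534,30.899) -> (2.58,36.562) [heading=54, draw]
RT 120: heading 54 -> 294
LT 60: heading 294 -> 354
RT 15: heading 354 -> 339
RT 60: heading 339 -> 279
LT 15: heading 279 -> 294
Final: pos=(2.58,36.562), heading=294, 4 segment(s) drawn

Segment lengths:
  seg 1: (-8,9) -> (-8,3), length = 6
  seg 2: (-8,3) -> (-8,22), length = 19
  seg 3: (-8,22) -> (-1.534,30.899), length = 11
  seg 4: (-1.534,30.899) -> (2.58,36.562), length = 7
Total = 43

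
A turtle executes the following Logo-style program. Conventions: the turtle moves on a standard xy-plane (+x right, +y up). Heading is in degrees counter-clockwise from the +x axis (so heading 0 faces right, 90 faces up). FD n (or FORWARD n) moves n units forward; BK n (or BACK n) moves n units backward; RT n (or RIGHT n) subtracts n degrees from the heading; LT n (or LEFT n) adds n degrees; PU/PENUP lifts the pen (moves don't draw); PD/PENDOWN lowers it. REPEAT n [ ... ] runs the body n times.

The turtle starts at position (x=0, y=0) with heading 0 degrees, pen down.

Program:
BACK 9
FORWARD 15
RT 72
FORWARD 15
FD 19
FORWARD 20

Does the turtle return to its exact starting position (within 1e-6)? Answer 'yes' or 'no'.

Executing turtle program step by step:
Start: pos=(0,0), heading=0, pen down
BK 9: (0,0) -> (-9,0) [heading=0, draw]
FD 15: (-9,0) -> (6,0) [heading=0, draw]
RT 72: heading 0 -> 288
FD 15: (6,0) -> (10.635,-14.266) [heading=288, draw]
FD 19: (10.635,-14.266) -> (16.507,-32.336) [heading=288, draw]
FD 20: (16.507,-32.336) -> (22.687,-51.357) [heading=288, draw]
Final: pos=(22.687,-51.357), heading=288, 5 segment(s) drawn

Start position: (0, 0)
Final position: (22.687, -51.357)
Distance = 56.145; >= 1e-6 -> NOT closed

Answer: no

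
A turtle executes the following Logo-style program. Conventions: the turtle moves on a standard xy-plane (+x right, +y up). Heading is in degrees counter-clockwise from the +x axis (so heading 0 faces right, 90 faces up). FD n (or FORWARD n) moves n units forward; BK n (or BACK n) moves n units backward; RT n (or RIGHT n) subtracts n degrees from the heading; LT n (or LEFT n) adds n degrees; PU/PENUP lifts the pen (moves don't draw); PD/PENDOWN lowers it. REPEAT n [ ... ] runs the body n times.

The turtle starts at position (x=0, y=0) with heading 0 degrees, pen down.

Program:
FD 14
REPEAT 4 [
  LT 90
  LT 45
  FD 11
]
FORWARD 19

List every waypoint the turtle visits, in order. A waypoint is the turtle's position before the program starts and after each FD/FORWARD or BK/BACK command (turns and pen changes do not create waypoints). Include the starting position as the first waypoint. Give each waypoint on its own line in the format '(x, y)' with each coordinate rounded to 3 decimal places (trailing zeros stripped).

Answer: (0, 0)
(14, 0)
(6.222, 7.778)
(6.222, -3.222)
(14, 4.556)
(3, 4.556)
(-16, 4.556)

Derivation:
Executing turtle program step by step:
Start: pos=(0,0), heading=0, pen down
FD 14: (0,0) -> (14,0) [heading=0, draw]
REPEAT 4 [
  -- iteration 1/4 --
  LT 90: heading 0 -> 90
  LT 45: heading 90 -> 135
  FD 11: (14,0) -> (6.222,7.778) [heading=135, draw]
  -- iteration 2/4 --
  LT 90: heading 135 -> 225
  LT 45: heading 225 -> 270
  FD 11: (6.222,7.778) -> (6.222,-3.222) [heading=270, draw]
  -- iteration 3/4 --
  LT 90: heading 270 -> 0
  LT 45: heading 0 -> 45
  FD 11: (6.222,-3.222) -> (14,4.556) [heading=45, draw]
  -- iteration 4/4 --
  LT 90: heading 45 -> 135
  LT 45: heading 135 -> 180
  FD 11: (14,4.556) -> (3,4.556) [heading=180, draw]
]
FD 19: (3,4.556) -> (-16,4.556) [heading=180, draw]
Final: pos=(-16,4.556), heading=180, 6 segment(s) drawn
Waypoints (7 total):
(0, 0)
(14, 0)
(6.222, 7.778)
(6.222, -3.222)
(14, 4.556)
(3, 4.556)
(-16, 4.556)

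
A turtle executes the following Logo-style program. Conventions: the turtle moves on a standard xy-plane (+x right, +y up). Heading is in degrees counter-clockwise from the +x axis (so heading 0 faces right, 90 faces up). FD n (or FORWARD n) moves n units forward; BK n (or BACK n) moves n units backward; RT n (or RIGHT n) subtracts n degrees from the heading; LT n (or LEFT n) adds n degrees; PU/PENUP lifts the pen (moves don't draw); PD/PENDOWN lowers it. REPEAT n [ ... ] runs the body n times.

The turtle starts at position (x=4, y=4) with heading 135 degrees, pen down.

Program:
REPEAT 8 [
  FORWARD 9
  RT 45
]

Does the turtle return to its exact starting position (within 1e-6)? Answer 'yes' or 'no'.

Executing turtle program step by step:
Start: pos=(4,4), heading=135, pen down
REPEAT 8 [
  -- iteration 1/8 --
  FD 9: (4,4) -> (-2.364,10.364) [heading=135, draw]
  RT 45: heading 135 -> 90
  -- iteration 2/8 --
  FD 9: (-2.364,10.364) -> (-2.364,19.364) [heading=90, draw]
  RT 45: heading 90 -> 45
  -- iteration 3/8 --
  FD 9: (-2.364,19.364) -> (4,25.728) [heading=45, draw]
  RT 45: heading 45 -> 0
  -- iteration 4/8 --
  FD 9: (4,25.728) -> (13,25.728) [heading=0, draw]
  RT 45: heading 0 -> 315
  -- iteration 5/8 --
  FD 9: (13,25.728) -> (19.364,19.364) [heading=315, draw]
  RT 45: heading 315 -> 270
  -- iteration 6/8 --
  FD 9: (19.364,19.364) -> (19.364,10.364) [heading=270, draw]
  RT 45: heading 270 -> 225
  -- iteration 7/8 --
  FD 9: (19.364,10.364) -> (13,4) [heading=225, draw]
  RT 45: heading 225 -> 180
  -- iteration 8/8 --
  FD 9: (13,4) -> (4,4) [heading=180, draw]
  RT 45: heading 180 -> 135
]
Final: pos=(4,4), heading=135, 8 segment(s) drawn

Start position: (4, 4)
Final position: (4, 4)
Distance = 0; < 1e-6 -> CLOSED

Answer: yes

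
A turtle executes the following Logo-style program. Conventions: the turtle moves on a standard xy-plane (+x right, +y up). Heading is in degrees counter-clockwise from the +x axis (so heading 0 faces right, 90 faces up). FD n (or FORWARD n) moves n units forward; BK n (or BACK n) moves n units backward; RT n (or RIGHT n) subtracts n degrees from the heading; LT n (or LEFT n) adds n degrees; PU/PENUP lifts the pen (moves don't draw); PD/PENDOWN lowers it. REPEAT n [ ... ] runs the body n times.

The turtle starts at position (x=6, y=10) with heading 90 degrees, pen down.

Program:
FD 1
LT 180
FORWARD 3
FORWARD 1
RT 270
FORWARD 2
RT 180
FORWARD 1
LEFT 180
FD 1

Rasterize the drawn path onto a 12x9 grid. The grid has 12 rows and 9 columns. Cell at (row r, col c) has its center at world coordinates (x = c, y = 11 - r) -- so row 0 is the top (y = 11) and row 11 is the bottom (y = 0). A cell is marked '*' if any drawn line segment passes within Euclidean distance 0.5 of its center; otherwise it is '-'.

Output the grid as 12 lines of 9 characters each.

Segment 0: (6,10) -> (6,11)
Segment 1: (6,11) -> (6,8)
Segment 2: (6,8) -> (6,7)
Segment 3: (6,7) -> (8,7)
Segment 4: (8,7) -> (7,7)
Segment 5: (7,7) -> (8,7)

Answer: ------*--
------*--
------*--
------*--
------***
---------
---------
---------
---------
---------
---------
---------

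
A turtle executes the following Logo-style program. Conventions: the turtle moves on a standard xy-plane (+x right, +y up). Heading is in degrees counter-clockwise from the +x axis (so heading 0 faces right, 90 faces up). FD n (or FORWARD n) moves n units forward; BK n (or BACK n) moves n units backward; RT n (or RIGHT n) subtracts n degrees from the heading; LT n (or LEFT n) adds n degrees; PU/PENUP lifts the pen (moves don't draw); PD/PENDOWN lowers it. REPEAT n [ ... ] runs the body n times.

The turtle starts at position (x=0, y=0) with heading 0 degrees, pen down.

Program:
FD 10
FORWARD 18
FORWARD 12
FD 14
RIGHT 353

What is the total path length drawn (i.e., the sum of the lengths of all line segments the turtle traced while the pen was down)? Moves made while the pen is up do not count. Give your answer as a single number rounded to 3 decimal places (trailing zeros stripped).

Executing turtle program step by step:
Start: pos=(0,0), heading=0, pen down
FD 10: (0,0) -> (10,0) [heading=0, draw]
FD 18: (10,0) -> (28,0) [heading=0, draw]
FD 12: (28,0) -> (40,0) [heading=0, draw]
FD 14: (40,0) -> (54,0) [heading=0, draw]
RT 353: heading 0 -> 7
Final: pos=(54,0), heading=7, 4 segment(s) drawn

Segment lengths:
  seg 1: (0,0) -> (10,0), length = 10
  seg 2: (10,0) -> (28,0), length = 18
  seg 3: (28,0) -> (40,0), length = 12
  seg 4: (40,0) -> (54,0), length = 14
Total = 54

Answer: 54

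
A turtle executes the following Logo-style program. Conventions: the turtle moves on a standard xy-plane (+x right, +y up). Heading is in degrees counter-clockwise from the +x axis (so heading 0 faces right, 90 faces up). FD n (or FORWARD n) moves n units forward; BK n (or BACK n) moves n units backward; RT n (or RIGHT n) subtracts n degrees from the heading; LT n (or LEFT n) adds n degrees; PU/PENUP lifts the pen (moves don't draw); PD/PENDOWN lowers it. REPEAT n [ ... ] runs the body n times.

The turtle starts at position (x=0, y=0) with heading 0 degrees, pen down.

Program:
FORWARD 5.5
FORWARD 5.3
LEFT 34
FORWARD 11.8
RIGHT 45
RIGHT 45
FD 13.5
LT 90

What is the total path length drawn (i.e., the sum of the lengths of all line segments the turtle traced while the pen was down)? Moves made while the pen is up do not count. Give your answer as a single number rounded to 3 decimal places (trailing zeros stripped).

Answer: 36.1

Derivation:
Executing turtle program step by step:
Start: pos=(0,0), heading=0, pen down
FD 5.5: (0,0) -> (5.5,0) [heading=0, draw]
FD 5.3: (5.5,0) -> (10.8,0) [heading=0, draw]
LT 34: heading 0 -> 34
FD 11.8: (10.8,0) -> (20.583,6.598) [heading=34, draw]
RT 45: heading 34 -> 349
RT 45: heading 349 -> 304
FD 13.5: (20.583,6.598) -> (28.132,-4.594) [heading=304, draw]
LT 90: heading 304 -> 34
Final: pos=(28.132,-4.594), heading=34, 4 segment(s) drawn

Segment lengths:
  seg 1: (0,0) -> (5.5,0), length = 5.5
  seg 2: (5.5,0) -> (10.8,0), length = 5.3
  seg 3: (10.8,0) -> (20.583,6.598), length = 11.8
  seg 4: (20.583,6.598) -> (28.132,-4.594), length = 13.5
Total = 36.1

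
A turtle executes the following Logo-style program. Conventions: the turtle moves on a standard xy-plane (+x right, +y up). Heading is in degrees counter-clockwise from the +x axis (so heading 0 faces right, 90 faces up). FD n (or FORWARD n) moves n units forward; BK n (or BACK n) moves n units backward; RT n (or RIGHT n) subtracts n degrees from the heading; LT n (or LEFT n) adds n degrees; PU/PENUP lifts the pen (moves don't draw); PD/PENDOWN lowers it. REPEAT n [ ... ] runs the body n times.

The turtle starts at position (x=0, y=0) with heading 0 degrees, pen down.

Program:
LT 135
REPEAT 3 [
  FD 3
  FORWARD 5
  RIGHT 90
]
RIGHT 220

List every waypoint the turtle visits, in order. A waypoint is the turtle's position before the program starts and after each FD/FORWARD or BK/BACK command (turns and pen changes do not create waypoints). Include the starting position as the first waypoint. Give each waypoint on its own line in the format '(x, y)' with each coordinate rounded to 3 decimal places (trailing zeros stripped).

Executing turtle program step by step:
Start: pos=(0,0), heading=0, pen down
LT 135: heading 0 -> 135
REPEAT 3 [
  -- iteration 1/3 --
  FD 3: (0,0) -> (-2.121,2.121) [heading=135, draw]
  FD 5: (-2.121,2.121) -> (-5.657,5.657) [heading=135, draw]
  RT 90: heading 135 -> 45
  -- iteration 2/3 --
  FD 3: (-5.657,5.657) -> (-3.536,7.778) [heading=45, draw]
  FD 5: (-3.536,7.778) -> (0,11.314) [heading=45, draw]
  RT 90: heading 45 -> 315
  -- iteration 3/3 --
  FD 3: (0,11.314) -> (2.121,9.192) [heading=315, draw]
  FD 5: (2.121,9.192) -> (5.657,5.657) [heading=315, draw]
  RT 90: heading 315 -> 225
]
RT 220: heading 225 -> 5
Final: pos=(5.657,5.657), heading=5, 6 segment(s) drawn
Waypoints (7 total):
(0, 0)
(-2.121, 2.121)
(-5.657, 5.657)
(-3.536, 7.778)
(0, 11.314)
(2.121, 9.192)
(5.657, 5.657)

Answer: (0, 0)
(-2.121, 2.121)
(-5.657, 5.657)
(-3.536, 7.778)
(0, 11.314)
(2.121, 9.192)
(5.657, 5.657)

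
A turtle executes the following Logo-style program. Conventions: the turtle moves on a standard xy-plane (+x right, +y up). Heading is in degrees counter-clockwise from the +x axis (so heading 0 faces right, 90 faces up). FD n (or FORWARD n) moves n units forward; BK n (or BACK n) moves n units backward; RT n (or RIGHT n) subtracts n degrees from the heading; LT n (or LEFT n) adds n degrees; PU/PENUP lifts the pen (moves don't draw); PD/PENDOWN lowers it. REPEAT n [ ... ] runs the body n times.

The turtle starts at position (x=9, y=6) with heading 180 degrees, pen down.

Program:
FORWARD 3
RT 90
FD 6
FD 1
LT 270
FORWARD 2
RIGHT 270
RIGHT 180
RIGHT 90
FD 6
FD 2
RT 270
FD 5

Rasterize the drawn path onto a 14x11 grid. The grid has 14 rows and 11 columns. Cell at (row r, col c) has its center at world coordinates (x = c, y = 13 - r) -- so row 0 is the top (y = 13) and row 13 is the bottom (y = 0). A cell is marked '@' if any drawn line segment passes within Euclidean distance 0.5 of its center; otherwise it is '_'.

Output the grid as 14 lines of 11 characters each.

Segment 0: (9,6) -> (6,6)
Segment 1: (6,6) -> (6,12)
Segment 2: (6,12) -> (6,13)
Segment 3: (6,13) -> (8,13)
Segment 4: (8,13) -> (2,13)
Segment 5: (2,13) -> (0,13)
Segment 6: (0,13) -> (0,8)

Answer: @@@@@@@@@__
@_____@____
@_____@____
@_____@____
@_____@____
@_____@____
______@____
______@@@@_
___________
___________
___________
___________
___________
___________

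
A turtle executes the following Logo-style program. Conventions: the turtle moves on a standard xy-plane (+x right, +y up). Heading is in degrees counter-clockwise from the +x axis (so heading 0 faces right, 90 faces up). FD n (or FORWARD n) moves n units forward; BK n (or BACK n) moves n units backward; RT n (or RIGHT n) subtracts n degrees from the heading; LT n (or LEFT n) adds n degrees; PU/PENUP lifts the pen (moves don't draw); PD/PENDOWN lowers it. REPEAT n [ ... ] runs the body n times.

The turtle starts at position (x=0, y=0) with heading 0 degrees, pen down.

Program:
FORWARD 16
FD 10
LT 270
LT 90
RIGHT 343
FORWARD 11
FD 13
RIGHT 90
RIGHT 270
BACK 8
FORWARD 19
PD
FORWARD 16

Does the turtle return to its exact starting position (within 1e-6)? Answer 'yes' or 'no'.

Answer: no

Derivation:
Executing turtle program step by step:
Start: pos=(0,0), heading=0, pen down
FD 16: (0,0) -> (16,0) [heading=0, draw]
FD 10: (16,0) -> (26,0) [heading=0, draw]
LT 270: heading 0 -> 270
LT 90: heading 270 -> 0
RT 343: heading 0 -> 17
FD 11: (26,0) -> (36.519,3.216) [heading=17, draw]
FD 13: (36.519,3.216) -> (48.951,7.017) [heading=17, draw]
RT 90: heading 17 -> 287
RT 270: heading 287 -> 17
BK 8: (48.951,7.017) -> (41.301,4.678) [heading=17, draw]
FD 19: (41.301,4.678) -> (59.471,10.233) [heading=17, draw]
PD: pen down
FD 16: (59.471,10.233) -> (74.772,14.911) [heading=17, draw]
Final: pos=(74.772,14.911), heading=17, 7 segment(s) drawn

Start position: (0, 0)
Final position: (74.772, 14.911)
Distance = 76.244; >= 1e-6 -> NOT closed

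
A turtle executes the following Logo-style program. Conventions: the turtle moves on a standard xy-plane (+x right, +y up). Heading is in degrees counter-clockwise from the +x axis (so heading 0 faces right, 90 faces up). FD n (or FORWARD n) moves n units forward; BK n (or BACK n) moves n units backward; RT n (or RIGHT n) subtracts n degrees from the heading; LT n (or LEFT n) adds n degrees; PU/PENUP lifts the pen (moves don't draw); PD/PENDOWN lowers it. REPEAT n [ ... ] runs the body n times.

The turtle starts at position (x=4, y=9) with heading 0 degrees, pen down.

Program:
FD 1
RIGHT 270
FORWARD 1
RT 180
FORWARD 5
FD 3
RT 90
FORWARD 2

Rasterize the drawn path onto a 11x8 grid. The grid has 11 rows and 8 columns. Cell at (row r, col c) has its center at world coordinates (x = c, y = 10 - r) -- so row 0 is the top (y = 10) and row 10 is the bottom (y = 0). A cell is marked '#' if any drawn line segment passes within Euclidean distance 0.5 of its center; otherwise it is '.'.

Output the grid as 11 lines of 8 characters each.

Answer: .....#..
....##..
.....#..
.....#..
.....#..
.....#..
.....#..
.....#..
...###..
........
........

Derivation:
Segment 0: (4,9) -> (5,9)
Segment 1: (5,9) -> (5,10)
Segment 2: (5,10) -> (5,5)
Segment 3: (5,5) -> (5,2)
Segment 4: (5,2) -> (3,2)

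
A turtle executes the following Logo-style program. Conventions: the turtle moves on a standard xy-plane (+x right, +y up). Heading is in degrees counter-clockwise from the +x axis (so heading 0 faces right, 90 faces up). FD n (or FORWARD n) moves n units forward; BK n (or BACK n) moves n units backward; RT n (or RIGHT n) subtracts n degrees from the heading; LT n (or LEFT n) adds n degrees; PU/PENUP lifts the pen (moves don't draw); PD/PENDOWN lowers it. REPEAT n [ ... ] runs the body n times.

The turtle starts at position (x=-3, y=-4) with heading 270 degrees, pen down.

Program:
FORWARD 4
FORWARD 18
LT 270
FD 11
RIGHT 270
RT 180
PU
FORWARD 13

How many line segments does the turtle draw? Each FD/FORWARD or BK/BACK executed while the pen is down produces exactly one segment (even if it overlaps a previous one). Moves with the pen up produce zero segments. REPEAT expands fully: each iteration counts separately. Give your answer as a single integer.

Executing turtle program step by step:
Start: pos=(-3,-4), heading=270, pen down
FD 4: (-3,-4) -> (-3,-8) [heading=270, draw]
FD 18: (-3,-8) -> (-3,-26) [heading=270, draw]
LT 270: heading 270 -> 180
FD 11: (-3,-26) -> (-14,-26) [heading=180, draw]
RT 270: heading 180 -> 270
RT 180: heading 270 -> 90
PU: pen up
FD 13: (-14,-26) -> (-14,-13) [heading=90, move]
Final: pos=(-14,-13), heading=90, 3 segment(s) drawn
Segments drawn: 3

Answer: 3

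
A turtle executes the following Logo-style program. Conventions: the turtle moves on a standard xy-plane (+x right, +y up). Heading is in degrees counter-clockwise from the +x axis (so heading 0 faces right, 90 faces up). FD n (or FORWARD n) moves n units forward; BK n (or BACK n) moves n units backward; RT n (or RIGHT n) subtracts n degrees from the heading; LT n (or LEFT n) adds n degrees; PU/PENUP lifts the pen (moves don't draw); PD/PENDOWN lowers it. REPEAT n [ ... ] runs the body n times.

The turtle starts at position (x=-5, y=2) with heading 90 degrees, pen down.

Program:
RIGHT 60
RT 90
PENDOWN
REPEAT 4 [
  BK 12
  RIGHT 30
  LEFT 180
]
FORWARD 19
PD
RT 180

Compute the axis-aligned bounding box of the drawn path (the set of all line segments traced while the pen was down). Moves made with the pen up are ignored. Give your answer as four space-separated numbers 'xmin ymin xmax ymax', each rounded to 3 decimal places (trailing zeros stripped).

Answer: -34.392 0.392 -5 12.392

Derivation:
Executing turtle program step by step:
Start: pos=(-5,2), heading=90, pen down
RT 60: heading 90 -> 30
RT 90: heading 30 -> 300
PD: pen down
REPEAT 4 [
  -- iteration 1/4 --
  BK 12: (-5,2) -> (-11,12.392) [heading=300, draw]
  RT 30: heading 300 -> 270
  LT 180: heading 270 -> 90
  -- iteration 2/4 --
  BK 12: (-11,12.392) -> (-11,0.392) [heading=90, draw]
  RT 30: heading 90 -> 60
  LT 180: heading 60 -> 240
  -- iteration 3/4 --
  BK 12: (-11,0.392) -> (-5,10.785) [heading=240, draw]
  RT 30: heading 240 -> 210
  LT 180: heading 210 -> 30
  -- iteration 4/4 --
  BK 12: (-5,10.785) -> (-15.392,4.785) [heading=30, draw]
  RT 30: heading 30 -> 0
  LT 180: heading 0 -> 180
]
FD 19: (-15.392,4.785) -> (-34.392,4.785) [heading=180, draw]
PD: pen down
RT 180: heading 180 -> 0
Final: pos=(-34.392,4.785), heading=0, 5 segment(s) drawn

Segment endpoints: x in {-34.392, -15.392, -11, -5, -5}, y in {0.392, 2, 4.785, 4.785, 10.785, 12.392}
xmin=-34.392, ymin=0.392, xmax=-5, ymax=12.392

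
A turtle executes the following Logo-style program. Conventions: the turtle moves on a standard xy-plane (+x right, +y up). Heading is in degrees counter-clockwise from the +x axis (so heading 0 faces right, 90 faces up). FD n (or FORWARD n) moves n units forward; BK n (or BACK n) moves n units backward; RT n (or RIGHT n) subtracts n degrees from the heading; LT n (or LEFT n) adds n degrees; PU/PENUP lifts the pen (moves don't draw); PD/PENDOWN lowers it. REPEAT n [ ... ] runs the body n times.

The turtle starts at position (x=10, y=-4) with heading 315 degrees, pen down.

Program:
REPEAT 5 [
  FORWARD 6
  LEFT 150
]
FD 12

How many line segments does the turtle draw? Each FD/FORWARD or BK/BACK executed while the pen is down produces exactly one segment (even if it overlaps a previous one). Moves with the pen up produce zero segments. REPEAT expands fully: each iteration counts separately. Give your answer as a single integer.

Answer: 6

Derivation:
Executing turtle program step by step:
Start: pos=(10,-4), heading=315, pen down
REPEAT 5 [
  -- iteration 1/5 --
  FD 6: (10,-4) -> (14.243,-8.243) [heading=315, draw]
  LT 150: heading 315 -> 105
  -- iteration 2/5 --
  FD 6: (14.243,-8.243) -> (12.69,-2.447) [heading=105, draw]
  LT 150: heading 105 -> 255
  -- iteration 3/5 --
  FD 6: (12.69,-2.447) -> (11.137,-8.243) [heading=255, draw]
  LT 150: heading 255 -> 45
  -- iteration 4/5 --
  FD 6: (11.137,-8.243) -> (15.379,-4) [heading=45, draw]
  LT 150: heading 45 -> 195
  -- iteration 5/5 --
  FD 6: (15.379,-4) -> (9.584,-5.553) [heading=195, draw]
  LT 150: heading 195 -> 345
]
FD 12: (9.584,-5.553) -> (21.175,-8.659) [heading=345, draw]
Final: pos=(21.175,-8.659), heading=345, 6 segment(s) drawn
Segments drawn: 6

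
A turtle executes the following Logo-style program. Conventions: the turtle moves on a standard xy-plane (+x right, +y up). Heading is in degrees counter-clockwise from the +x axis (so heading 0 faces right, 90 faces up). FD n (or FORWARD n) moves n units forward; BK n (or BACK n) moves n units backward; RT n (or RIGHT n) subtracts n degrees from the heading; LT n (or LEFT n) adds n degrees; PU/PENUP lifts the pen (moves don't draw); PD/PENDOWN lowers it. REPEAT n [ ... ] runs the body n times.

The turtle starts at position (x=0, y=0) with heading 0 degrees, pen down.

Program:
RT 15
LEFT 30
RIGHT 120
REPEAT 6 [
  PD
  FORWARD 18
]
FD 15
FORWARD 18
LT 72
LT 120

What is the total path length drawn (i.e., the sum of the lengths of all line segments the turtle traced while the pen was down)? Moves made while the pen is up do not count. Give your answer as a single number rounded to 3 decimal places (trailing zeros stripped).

Executing turtle program step by step:
Start: pos=(0,0), heading=0, pen down
RT 15: heading 0 -> 345
LT 30: heading 345 -> 15
RT 120: heading 15 -> 255
REPEAT 6 [
  -- iteration 1/6 --
  PD: pen down
  FD 18: (0,0) -> (-4.659,-17.387) [heading=255, draw]
  -- iteration 2/6 --
  PD: pen down
  FD 18: (-4.659,-17.387) -> (-9.317,-34.773) [heading=255, draw]
  -- iteration 3/6 --
  PD: pen down
  FD 18: (-9.317,-34.773) -> (-13.976,-52.16) [heading=255, draw]
  -- iteration 4/6 --
  PD: pen down
  FD 18: (-13.976,-52.16) -> (-18.635,-69.547) [heading=255, draw]
  -- iteration 5/6 --
  PD: pen down
  FD 18: (-18.635,-69.547) -> (-23.294,-86.933) [heading=255, draw]
  -- iteration 6/6 --
  PD: pen down
  FD 18: (-23.294,-86.933) -> (-27.952,-104.32) [heading=255, draw]
]
FD 15: (-27.952,-104.32) -> (-31.835,-118.809) [heading=255, draw]
FD 18: (-31.835,-118.809) -> (-36.493,-136.196) [heading=255, draw]
LT 72: heading 255 -> 327
LT 120: heading 327 -> 87
Final: pos=(-36.493,-136.196), heading=87, 8 segment(s) drawn

Segment lengths:
  seg 1: (0,0) -> (-4.659,-17.387), length = 18
  seg 2: (-4.659,-17.387) -> (-9.317,-34.773), length = 18
  seg 3: (-9.317,-34.773) -> (-13.976,-52.16), length = 18
  seg 4: (-13.976,-52.16) -> (-18.635,-69.547), length = 18
  seg 5: (-18.635,-69.547) -> (-23.294,-86.933), length = 18
  seg 6: (-23.294,-86.933) -> (-27.952,-104.32), length = 18
  seg 7: (-27.952,-104.32) -> (-31.835,-118.809), length = 15
  seg 8: (-31.835,-118.809) -> (-36.493,-136.196), length = 18
Total = 141

Answer: 141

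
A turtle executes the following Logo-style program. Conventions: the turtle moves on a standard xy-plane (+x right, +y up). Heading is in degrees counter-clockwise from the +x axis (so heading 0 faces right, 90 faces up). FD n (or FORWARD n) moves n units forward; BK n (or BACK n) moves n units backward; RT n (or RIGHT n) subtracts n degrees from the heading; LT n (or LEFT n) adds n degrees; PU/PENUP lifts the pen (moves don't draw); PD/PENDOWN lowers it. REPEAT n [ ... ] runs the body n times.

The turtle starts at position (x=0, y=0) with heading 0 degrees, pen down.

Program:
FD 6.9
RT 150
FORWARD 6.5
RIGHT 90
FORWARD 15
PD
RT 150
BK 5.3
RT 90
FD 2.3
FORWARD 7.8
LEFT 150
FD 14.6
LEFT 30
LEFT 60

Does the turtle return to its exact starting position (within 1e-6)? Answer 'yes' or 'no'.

Executing turtle program step by step:
Start: pos=(0,0), heading=0, pen down
FD 6.9: (0,0) -> (6.9,0) [heading=0, draw]
RT 150: heading 0 -> 210
FD 6.5: (6.9,0) -> (1.271,-3.25) [heading=210, draw]
RT 90: heading 210 -> 120
FD 15: (1.271,-3.25) -> (-6.229,9.74) [heading=120, draw]
PD: pen down
RT 150: heading 120 -> 330
BK 5.3: (-6.229,9.74) -> (-10.819,12.39) [heading=330, draw]
RT 90: heading 330 -> 240
FD 2.3: (-10.819,12.39) -> (-11.969,10.399) [heading=240, draw]
FD 7.8: (-11.969,10.399) -> (-15.869,3.644) [heading=240, draw]
LT 150: heading 240 -> 30
FD 14.6: (-15.869,3.644) -> (-3.225,10.944) [heading=30, draw]
LT 30: heading 30 -> 60
LT 60: heading 60 -> 120
Final: pos=(-3.225,10.944), heading=120, 7 segment(s) drawn

Start position: (0, 0)
Final position: (-3.225, 10.944)
Distance = 11.409; >= 1e-6 -> NOT closed

Answer: no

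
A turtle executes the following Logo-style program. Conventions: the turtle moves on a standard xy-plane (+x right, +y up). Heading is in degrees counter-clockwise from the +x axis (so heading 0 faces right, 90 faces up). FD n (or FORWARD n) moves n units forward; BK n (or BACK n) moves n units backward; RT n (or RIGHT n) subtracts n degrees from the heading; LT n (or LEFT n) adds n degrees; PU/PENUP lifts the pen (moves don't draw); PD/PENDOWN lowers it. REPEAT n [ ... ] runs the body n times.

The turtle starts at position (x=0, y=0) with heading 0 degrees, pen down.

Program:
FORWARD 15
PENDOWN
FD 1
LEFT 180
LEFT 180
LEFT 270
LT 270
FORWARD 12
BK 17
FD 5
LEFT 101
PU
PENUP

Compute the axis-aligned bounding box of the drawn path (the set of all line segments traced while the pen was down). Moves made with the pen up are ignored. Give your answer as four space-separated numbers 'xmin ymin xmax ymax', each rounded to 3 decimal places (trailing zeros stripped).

Answer: 0 0 21 0

Derivation:
Executing turtle program step by step:
Start: pos=(0,0), heading=0, pen down
FD 15: (0,0) -> (15,0) [heading=0, draw]
PD: pen down
FD 1: (15,0) -> (16,0) [heading=0, draw]
LT 180: heading 0 -> 180
LT 180: heading 180 -> 0
LT 270: heading 0 -> 270
LT 270: heading 270 -> 180
FD 12: (16,0) -> (4,0) [heading=180, draw]
BK 17: (4,0) -> (21,0) [heading=180, draw]
FD 5: (21,0) -> (16,0) [heading=180, draw]
LT 101: heading 180 -> 281
PU: pen up
PU: pen up
Final: pos=(16,0), heading=281, 5 segment(s) drawn

Segment endpoints: x in {0, 4, 15, 16, 21}, y in {0, 0, 0, 0}
xmin=0, ymin=0, xmax=21, ymax=0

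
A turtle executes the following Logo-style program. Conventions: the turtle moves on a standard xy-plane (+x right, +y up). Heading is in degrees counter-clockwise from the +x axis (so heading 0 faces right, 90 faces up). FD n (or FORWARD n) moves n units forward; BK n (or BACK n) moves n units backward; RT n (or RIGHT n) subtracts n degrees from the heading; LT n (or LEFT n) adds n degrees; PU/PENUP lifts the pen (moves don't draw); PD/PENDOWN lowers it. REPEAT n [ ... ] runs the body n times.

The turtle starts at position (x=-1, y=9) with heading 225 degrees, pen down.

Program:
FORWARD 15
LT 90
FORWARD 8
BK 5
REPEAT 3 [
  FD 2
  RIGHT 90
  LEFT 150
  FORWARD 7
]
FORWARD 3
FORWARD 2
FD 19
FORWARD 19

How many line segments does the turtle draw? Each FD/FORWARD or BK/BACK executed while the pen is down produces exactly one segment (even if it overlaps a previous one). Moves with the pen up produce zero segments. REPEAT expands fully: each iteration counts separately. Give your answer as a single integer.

Answer: 13

Derivation:
Executing turtle program step by step:
Start: pos=(-1,9), heading=225, pen down
FD 15: (-1,9) -> (-11.607,-1.607) [heading=225, draw]
LT 90: heading 225 -> 315
FD 8: (-11.607,-1.607) -> (-5.95,-7.263) [heading=315, draw]
BK 5: (-5.95,-7.263) -> (-9.485,-3.728) [heading=315, draw]
REPEAT 3 [
  -- iteration 1/3 --
  FD 2: (-9.485,-3.728) -> (-8.071,-5.142) [heading=315, draw]
  RT 90: heading 315 -> 225
  LT 150: heading 225 -> 15
  FD 7: (-8.071,-5.142) -> (-1.31,-3.33) [heading=15, draw]
  -- iteration 2/3 --
  FD 2: (-1.31,-3.33) -> (0.622,-2.813) [heading=15, draw]
  RT 90: heading 15 -> 285
  LT 150: heading 285 -> 75
  FD 7: (0.622,-2.813) -> (2.434,3.949) [heading=75, draw]
  -- iteration 3/3 --
  FD 2: (2.434,3.949) -> (2.952,5.881) [heading=75, draw]
  RT 90: heading 75 -> 345
  LT 150: heading 345 -> 135
  FD 7: (2.952,5.881) -> (-1.998,10.83) [heading=135, draw]
]
FD 3: (-1.998,10.83) -> (-4.119,12.952) [heading=135, draw]
FD 2: (-4.119,12.952) -> (-5.534,14.366) [heading=135, draw]
FD 19: (-5.534,14.366) -> (-18.969,27.801) [heading=135, draw]
FD 19: (-18.969,27.801) -> (-32.404,41.236) [heading=135, draw]
Final: pos=(-32.404,41.236), heading=135, 13 segment(s) drawn
Segments drawn: 13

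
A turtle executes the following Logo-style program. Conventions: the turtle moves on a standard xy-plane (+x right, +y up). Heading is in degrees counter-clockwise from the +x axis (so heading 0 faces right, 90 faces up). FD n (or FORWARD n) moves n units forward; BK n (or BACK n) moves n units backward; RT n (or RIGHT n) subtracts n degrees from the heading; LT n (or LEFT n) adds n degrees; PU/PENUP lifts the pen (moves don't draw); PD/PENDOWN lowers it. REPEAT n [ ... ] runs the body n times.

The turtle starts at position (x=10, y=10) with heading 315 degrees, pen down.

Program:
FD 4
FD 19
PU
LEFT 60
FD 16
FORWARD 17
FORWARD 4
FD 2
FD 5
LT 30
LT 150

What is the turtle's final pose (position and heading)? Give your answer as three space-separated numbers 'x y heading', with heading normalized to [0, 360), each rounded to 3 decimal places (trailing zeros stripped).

Executing turtle program step by step:
Start: pos=(10,10), heading=315, pen down
FD 4: (10,10) -> (12.828,7.172) [heading=315, draw]
FD 19: (12.828,7.172) -> (26.263,-6.263) [heading=315, draw]
PU: pen up
LT 60: heading 315 -> 15
FD 16: (26.263,-6.263) -> (41.718,-2.122) [heading=15, move]
FD 17: (41.718,-2.122) -> (58.139,2.278) [heading=15, move]
FD 4: (58.139,2.278) -> (62.003,3.313) [heading=15, move]
FD 2: (62.003,3.313) -> (63.935,3.83) [heading=15, move]
FD 5: (63.935,3.83) -> (68.764,5.125) [heading=15, move]
LT 30: heading 15 -> 45
LT 150: heading 45 -> 195
Final: pos=(68.764,5.125), heading=195, 2 segment(s) drawn

Answer: 68.764 5.125 195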